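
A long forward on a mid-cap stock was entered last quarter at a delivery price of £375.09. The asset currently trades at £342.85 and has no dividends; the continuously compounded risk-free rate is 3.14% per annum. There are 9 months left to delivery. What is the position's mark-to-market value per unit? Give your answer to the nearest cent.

Current fair forward for the remaining 9 months: F = S·e^(r·T), r = 0.0314
F = 342.85 · e^(0.0314 × 9/12) = 342.85 × 1.023829 = 351.0198
Value of long forward = (F − K)·e^(−rT) = (351.0198 − 375.09) · e^(−0.0314·9/12)
= -24.0702 × 0.976725 = -23.51

-£23.51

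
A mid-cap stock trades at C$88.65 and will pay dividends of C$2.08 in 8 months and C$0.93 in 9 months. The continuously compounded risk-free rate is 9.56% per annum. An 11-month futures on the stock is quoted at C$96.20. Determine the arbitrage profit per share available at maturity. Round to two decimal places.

PV(dividends) I = 2.08·e^(−0.0956·8/12) + 0.93·e^(−0.0956·9/12) = 2.8172
Fair futures F* = (S − I)·e^(rT) = (88.65 − 2.8172)·e^0.087633 = 85.8328 × 1.091587 = 93.6940
Market C$96.20 > fair 93.6940: forward overpriced → cash-and-carry (borrow at r, buy the stock and collect the dividends, short the forward).
Profit at T = |F_mkt − F*| = |96.20 − 93.6940| = C$2.51 per share

C$2.51 per share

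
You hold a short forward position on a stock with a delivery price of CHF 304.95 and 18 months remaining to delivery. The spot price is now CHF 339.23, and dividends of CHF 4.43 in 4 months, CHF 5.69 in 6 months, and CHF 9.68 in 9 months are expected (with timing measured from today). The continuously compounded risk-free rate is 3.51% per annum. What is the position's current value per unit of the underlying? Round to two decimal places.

PV(remaining dividends) I = 4.43·e^(−0.0351·4/12) + 5.69·e^(−0.0351·6/12) + 9.68·e^(−0.0351·9/12) = 19.3980
Current forward F = (S − I)·e^(rT) = (339.23 − 19.3980)·e^(0.0351·18/12) = 319.8320 × 1.054061 = 337.1224
Value (long) = (F − K)·e^(−rT) = (337.1224 − 304.95) × 0.948712 = 30.5223
Short position value = −(long value) = -CHF 30.52

-CHF 30.52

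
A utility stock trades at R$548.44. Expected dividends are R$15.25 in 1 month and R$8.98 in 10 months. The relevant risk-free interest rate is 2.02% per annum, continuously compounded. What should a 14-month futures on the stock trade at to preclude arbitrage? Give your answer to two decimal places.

PV(dividends) I = 15.25·e^(−0.0202·1/12) + 8.98·e^(−0.0202·10/12)
I = 15.2244 + 8.8301 = 24.0545
F = (S − I)·e^(rT) = (548.44 − 24.0545) · e^(0.0202·14/12)
= 524.3855 · e^0.023567 = 524.3855 × 1.023847 = R$536.89

R$536.89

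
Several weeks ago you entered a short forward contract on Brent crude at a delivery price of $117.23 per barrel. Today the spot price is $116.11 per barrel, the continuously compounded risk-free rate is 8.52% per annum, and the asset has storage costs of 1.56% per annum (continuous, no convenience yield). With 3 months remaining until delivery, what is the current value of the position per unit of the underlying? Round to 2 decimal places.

-$1.80 per barrel

Current fair forward for the remaining 3 months: F = S·e^((r + u)·T), (r + u) = 0.0852 + 0.0156 = 0.1008
F = 116.11 · e^(0.1008 × 3/12) = 116.11 × 1.025520 = 119.0731
Value of long forward = (F − K)·e^(−rT) = (119.0731 − 117.23) · e^(−0.0852·3/12)
= 1.8431 × 0.978925 = 1.80
Short position value = −(long value) = -$1.80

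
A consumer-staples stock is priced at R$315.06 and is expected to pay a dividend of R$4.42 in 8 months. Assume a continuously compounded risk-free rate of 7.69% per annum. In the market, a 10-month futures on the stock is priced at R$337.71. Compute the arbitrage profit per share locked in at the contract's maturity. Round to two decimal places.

PV(dividends) I = 4.42·e^(−0.0769·8/12) = 4.1991
Fair futures F* = (S − I)·e^(rT) = (315.06 − 4.1991)·e^0.064083 = 310.8609 × 1.066181 = 331.4340
Market R$337.71 > fair 331.4340: forward overpriced → cash-and-carry (borrow at r, buy the stock and collect the dividends, short the forward).
Profit at T = |F_mkt − F*| = |337.71 − 331.4340| = R$6.28 per share

R$6.28 per share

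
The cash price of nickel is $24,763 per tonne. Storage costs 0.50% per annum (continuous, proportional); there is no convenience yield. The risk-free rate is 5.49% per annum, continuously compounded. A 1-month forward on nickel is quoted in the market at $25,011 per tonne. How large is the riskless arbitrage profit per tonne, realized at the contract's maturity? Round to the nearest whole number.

Fair forward: F* = S·e^(carry·T), with carry = (r + u) = 0.0549 + 0.0050 = 0.0599
F* = 24763 · e^(0.0599 × 1/12) = 24763 · e^0.004992 = 24763 × 1.005004 = $24886.9141
Market $25011 > fair $24886.9141: forward overpriced → cash-and-carry (buy spot, short the forward).
At maturity, profit = |F_mkt − F*| = |25011 − 24886.9141| = $124 per tonne

$124 per tonne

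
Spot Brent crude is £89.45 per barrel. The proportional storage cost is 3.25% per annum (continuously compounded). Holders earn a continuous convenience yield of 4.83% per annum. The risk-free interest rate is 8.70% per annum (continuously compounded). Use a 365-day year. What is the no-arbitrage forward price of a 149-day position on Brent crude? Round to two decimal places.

£92.09 per barrel

Net carry = r + u − y = 0.0870 + 0.0325 − 0.0483 = 0.0712
F = S·e^((r+u−y)T) = 89.45 · e^(0.0712 × 149/365) = 89.45 · e^0.029065
= 89.45 × 1.029492 = £92.09 per barrel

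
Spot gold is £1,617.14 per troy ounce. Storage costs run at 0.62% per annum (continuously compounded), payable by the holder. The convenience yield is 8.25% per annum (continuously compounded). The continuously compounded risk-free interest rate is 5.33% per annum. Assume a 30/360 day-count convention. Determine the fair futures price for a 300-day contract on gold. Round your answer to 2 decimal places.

£1,586.44 per troy ounce

Net carry = r + u − y = 0.0533 + 0.0062 − 0.0825 = -0.0230
F = S·e^((r+u−y)T) = 1617.14 · e^(-0.0230 × 300/360) = 1617.14 · e^-0.01916667
= 1617.14 × 0.98101584 = £1,586.44 per troy ounce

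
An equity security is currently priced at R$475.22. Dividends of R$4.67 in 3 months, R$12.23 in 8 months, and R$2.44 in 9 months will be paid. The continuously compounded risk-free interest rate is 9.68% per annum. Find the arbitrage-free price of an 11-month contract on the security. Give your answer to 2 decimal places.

R$499.32

PV(dividends) I = 4.67·e^(−0.0968·3/12) + 12.23·e^(−0.0968·8/12) + 2.44·e^(−0.0968·9/12)
I = 4.5583 + 11.4657 + 2.2691 = 18.2931
F = (S − I)·e^(rT) = (475.22 − 18.2931) · e^(0.0968·11/12)
= 456.9269 · e^0.088733 = 456.9269 × 1.092789 = R$499.32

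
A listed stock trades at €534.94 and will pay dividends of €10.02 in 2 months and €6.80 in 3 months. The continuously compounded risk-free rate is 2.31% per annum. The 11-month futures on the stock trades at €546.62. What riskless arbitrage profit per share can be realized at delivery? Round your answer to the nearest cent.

€17.33 per share

PV(dividends) I = 10.02·e^(−0.0231·2/12) + 6.80·e^(−0.0231·3/12) = 16.7423
Fair futures F* = (S − I)·e^(rT) = (534.94 − 16.7423)·e^0.021175 = 518.1977 × 1.021401 = 529.2876
Market €546.62 > fair 529.2876: forward overpriced → cash-and-carry (borrow at r, buy the stock and collect the dividends, short the forward).
Profit at T = |F_mkt − F*| = |546.62 − 529.2876| = €17.33 per share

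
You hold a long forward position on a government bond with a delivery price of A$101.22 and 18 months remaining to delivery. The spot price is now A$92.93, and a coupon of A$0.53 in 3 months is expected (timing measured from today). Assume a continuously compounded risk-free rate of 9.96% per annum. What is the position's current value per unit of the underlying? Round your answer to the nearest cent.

PV(remaining coupons) I = 0.53·e^(−0.0996·3/12) = 0.5170
Current forward F = (S − I)·e^(rT) = (92.93 − 0.5170)·e^(0.0996·18/12) = 92.4130 × 1.161137 = 107.3042
Value (long) = (F − K)·e^(−rT) = (107.3042 − 101.22) × 0.861225 = 5.2399
Value = A$5.24

A$5.24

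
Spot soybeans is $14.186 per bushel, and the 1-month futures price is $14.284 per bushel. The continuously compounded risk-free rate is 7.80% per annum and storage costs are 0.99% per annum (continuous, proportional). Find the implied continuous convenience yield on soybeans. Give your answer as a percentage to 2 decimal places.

0.53%

F = S·e^((r+u−y)T) ⇒ (r+u−y) = ln(F/S)/T
ln(14.284/14.186) = 0.006884; /T ⇒ 0.082608
y = r + u − ln(F/S)/T = 0.0780 + 0.0099 − 0.082608 = 0.005292
y = 0.53%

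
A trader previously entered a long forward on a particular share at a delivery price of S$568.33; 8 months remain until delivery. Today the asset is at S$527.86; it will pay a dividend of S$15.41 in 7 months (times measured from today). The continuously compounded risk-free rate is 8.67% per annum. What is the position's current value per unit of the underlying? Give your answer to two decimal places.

-S$23.20

PV(remaining dividends) I = 15.41·e^(−0.0867·7/12) = 14.6500
Current forward F = (S − I)·e^(rT) = (527.86 − 14.6500)·e^(0.0867·8/12) = 513.2100 × 1.059503 = 543.7475
Value (long) = (F − K)·e^(−rT) = (543.7475 − 568.33) × 0.943839 = -23.2019
Value = -S$23.20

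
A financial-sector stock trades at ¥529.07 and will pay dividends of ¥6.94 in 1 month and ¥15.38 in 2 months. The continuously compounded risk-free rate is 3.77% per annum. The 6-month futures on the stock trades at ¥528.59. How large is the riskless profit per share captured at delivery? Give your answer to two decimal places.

PV(dividends) I = 6.94·e^(−0.0377·1/12) + 15.38·e^(−0.0377·2/12) = 22.2019
Fair futures F* = (S − I)·e^(rT) = (529.07 − 22.2019)·e^0.018850 = 506.8681 × 1.019029 = 516.5133
Market ¥528.59 > fair 516.5133: forward overpriced → cash-and-carry (borrow at r, buy the stock and collect the dividends, short the forward).
Profit at T = |F_mkt − F*| = |528.59 − 516.5133| = ¥12.08 per share

¥12.08 per share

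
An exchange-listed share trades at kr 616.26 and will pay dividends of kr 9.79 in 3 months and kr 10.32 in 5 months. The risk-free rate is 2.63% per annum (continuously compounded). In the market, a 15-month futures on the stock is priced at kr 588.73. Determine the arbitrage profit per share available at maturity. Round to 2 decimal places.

PV(dividends) I = 9.79·e^(−0.0263·3/12) + 10.32·e^(−0.0263·5/12) = 19.9334
Fair futures F* = (S − I)·e^(rT) = (616.26 − 19.9334)·e^0.032875 = 596.3266 × 1.033421 = 616.2564
Market kr 588.73 < fair 616.2564: forward underpriced → reverse cash-and-carry (short the stock, invest proceeds at r, pay the dividends, go long the forward).
Profit at T = |F_mkt − F*| = |588.73 − 616.2564| = kr 27.53 per share

kr 27.53 per share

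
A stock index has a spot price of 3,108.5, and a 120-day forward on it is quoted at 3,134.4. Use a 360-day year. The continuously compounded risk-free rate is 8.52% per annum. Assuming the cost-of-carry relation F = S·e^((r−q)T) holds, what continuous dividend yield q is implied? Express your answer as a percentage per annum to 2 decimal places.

From F = S·e^((r−q)T): (r − q) = ln(F/S)/T
ln(3134.4/3108.5) = ln(1.008332) = 0.008297
(r − q) = 0.008297 / (120/360) = 0.024891
q = r − ln(F/S)/T = 0.0852 − 0.024891 = 0.060309
q = 6.03%

6.03%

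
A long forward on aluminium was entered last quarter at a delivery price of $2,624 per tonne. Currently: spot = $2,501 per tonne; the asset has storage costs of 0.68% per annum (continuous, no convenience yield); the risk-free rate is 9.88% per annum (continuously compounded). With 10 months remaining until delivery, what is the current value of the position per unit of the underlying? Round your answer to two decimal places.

Current fair forward for the remaining 10 months: F = S·e^((r + u)·T), (r + u) = 0.0988 + 0.0068 = 0.1056
F = 2501 · e^(0.1056 × 10/12) = 2501 × 1.09198812 = 2731.0623
Value of long forward = (F − K)·e^(−rT) = (2731.0623 − 2624) · e^(−0.0988·10/12)
= 107.0623 × 0.92096492 = 98.60

$98.60 per tonne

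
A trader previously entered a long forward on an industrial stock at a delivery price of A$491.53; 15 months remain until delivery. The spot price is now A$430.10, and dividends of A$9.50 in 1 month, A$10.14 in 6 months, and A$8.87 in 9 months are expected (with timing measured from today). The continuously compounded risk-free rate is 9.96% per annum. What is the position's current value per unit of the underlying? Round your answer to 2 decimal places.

-A$31.19

PV(remaining dividends) I = 9.50·e^(−0.0996·1/12) + 10.14·e^(−0.0996·6/12) + 8.87·e^(−0.0996·9/12) = 27.3004
Current forward F = (S − I)·e^(rT) = (430.10 − 27.3004)·e^(0.0996·15/12) = 402.7996 × 1.132582 = 456.2036
Value (long) = (F − K)·e^(−rT) = (456.2036 − 491.53) × 0.882938 = -31.1910
Value = -A$31.19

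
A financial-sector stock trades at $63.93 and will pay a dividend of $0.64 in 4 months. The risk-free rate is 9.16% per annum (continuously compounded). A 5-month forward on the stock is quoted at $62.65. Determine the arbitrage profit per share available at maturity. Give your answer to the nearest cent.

$3.12 per share

PV(dividends) I = 0.64·e^(−0.0916·4/12) = 0.6208
Fair forward F* = (S − I)·e^(rT) = (63.93 − 0.6208)·e^0.038167 = 63.3092 × 1.038905 = 65.7722
Market $62.65 < fair 65.7722: forward underpriced → reverse cash-and-carry (short the stock, invest proceeds at r, pay the dividends, go long the forward).
Profit at T = |F_mkt − F*| = |62.65 − 65.7722| = $3.12 per share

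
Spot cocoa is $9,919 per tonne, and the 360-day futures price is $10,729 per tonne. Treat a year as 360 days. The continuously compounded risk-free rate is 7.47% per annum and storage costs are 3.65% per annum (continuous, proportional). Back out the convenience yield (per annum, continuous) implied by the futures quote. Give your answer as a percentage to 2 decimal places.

3.27%

F = S·e^((r+u−y)T) ⇒ (r+u−y) = ln(F/S)/T
ln(10729/9919) = 0.078498; /T ⇒ 0.078498
y = r + u − ln(F/S)/T = 0.0747 + 0.0365 − 0.078498 = 0.032702
y = 3.27%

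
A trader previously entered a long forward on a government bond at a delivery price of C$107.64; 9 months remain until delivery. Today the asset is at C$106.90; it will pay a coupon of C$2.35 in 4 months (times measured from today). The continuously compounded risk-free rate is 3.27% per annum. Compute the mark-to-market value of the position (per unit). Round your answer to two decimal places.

-C$0.46

PV(remaining coupons) I = 2.35·e^(−0.0327·4/12) = 2.3245
Current forward F = (S − I)·e^(rT) = (106.90 − 2.3245)·e^(0.0327·9/12) = 104.5755 × 1.024828 = 107.1719
Value (long) = (F − K)·e^(−rT) = (107.1719 − 107.64) × 0.975773 = -0.4568
Value = -C$0.46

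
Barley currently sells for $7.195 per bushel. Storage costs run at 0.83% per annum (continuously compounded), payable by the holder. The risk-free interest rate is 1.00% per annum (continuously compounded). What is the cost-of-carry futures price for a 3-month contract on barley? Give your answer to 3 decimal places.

Net carry = r + u − y = 0.0100 + 0.0083 − 0.0000 = 0.0183
F = S·e^((r+u−y)T) = 7.195 · e^(0.0183 × 3/12) = 7.195 · e^0.004575
= 7.195 × 1.004585 = $7.228 per bushel

$7.228 per bushel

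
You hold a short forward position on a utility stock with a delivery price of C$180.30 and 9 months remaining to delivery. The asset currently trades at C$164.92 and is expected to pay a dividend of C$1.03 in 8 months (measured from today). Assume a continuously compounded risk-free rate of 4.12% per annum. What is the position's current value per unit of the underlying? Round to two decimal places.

C$10.90

PV(remaining dividends) I = 1.03·e^(−0.0412·8/12) = 1.0021
Current forward F = (S − I)·e^(rT) = (164.92 − 1.0021)·e^(0.0412·9/12) = 163.9179 × 1.031382 = 169.0620
Value (long) = (F − K)·e^(−rT) = (169.0620 − 180.30) × 0.969573 = -10.8961
Short position value = −(long value) = C$10.90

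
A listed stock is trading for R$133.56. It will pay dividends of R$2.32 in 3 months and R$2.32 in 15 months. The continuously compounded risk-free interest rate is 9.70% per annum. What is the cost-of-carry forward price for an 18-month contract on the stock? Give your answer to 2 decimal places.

R$149.48

PV(dividends) I = 2.32·e^(−0.0970·3/12) + 2.32·e^(−0.0970·15/12)
I = 2.2644 + 2.0551 = 4.3195
F = (S − I)·e^(rT) = (133.56 − 4.3195) · e^(0.0970·18/12)
= 129.2405 · e^0.145500 = 129.2405 × 1.156618 = R$149.48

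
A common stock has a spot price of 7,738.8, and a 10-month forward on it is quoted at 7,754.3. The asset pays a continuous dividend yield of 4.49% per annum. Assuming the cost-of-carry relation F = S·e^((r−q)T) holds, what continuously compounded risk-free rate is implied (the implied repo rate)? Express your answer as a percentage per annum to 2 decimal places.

From F = S·e^((r−q)T): (r − q) = ln(F/S)/T
ln(7754.3/7738.8) = ln(1.002003) = 0.002001
(r − q) = 0.002001 / (10/12) = 0.002401
r = ln(F/S)/T + q = 0.002401 + 0.0449 = 0.047301
r = 4.73%

4.73%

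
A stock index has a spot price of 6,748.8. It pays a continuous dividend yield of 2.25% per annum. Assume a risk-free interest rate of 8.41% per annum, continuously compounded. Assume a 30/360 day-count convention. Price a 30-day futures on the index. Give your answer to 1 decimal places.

6,783.5

F = S·e^((r − q)T) = 6748.8 · e^((0.0841 − 0.0225) × 30/360)
= 6748.8 · e^0.005133 = 6748.8 × 1.005146
F = 6,783.5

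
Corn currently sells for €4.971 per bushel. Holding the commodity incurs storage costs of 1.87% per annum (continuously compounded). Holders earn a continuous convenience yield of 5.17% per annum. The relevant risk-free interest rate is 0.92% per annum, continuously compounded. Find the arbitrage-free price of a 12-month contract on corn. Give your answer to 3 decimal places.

€4.854 per bushel

Net carry = r + u − y = 0.0092 + 0.0187 − 0.0517 = -0.0238
F = S·e^((r+u−y)T) = 4.971 · e^(-0.0238 × 12/12) = 4.971 · e^-0.023800
= 4.971 × 0.976481 = €4.854 per bushel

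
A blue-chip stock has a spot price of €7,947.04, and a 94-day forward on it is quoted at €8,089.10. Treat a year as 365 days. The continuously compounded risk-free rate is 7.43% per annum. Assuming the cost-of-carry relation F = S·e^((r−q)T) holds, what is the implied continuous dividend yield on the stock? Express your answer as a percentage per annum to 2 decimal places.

0.55%

From F = S·e^((r−q)T): (r − q) = ln(F/S)/T
ln(8089.10/7947.04) = ln(1.017876) = 0.017718
(r − q) = 0.017718 / (94/365) = 0.068799
q = r − ln(F/S)/T = 0.0743 − 0.068799 = 0.005501
q = 0.55%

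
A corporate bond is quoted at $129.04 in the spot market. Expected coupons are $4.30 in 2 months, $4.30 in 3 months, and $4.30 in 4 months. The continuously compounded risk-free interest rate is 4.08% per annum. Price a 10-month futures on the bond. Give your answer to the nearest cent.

$120.29

PV(coupons) I = 4.30·e^(−0.0408·2/12) + 4.30·e^(−0.0408·3/12) + 4.30·e^(−0.0408·4/12)
I = 4.2709 + 4.2564 + 4.2419 = 12.7692
F = (S − I)·e^(rT) = (129.04 − 12.7692) · e^(0.0408·10/12)
= 116.2708 · e^0.034000 = 116.2708 × 1.034585 = $120.29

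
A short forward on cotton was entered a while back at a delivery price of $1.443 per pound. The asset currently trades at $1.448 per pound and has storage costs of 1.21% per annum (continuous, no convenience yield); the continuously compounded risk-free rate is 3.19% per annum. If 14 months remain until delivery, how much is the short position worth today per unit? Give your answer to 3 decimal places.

-$0.078 per pound

Current fair forward for the remaining 14 months: F = S·e^((r + u)·T), (r + u) = 0.0319 + 0.0121 = 0.0440
F = 1.448 · e^(0.0440 × 14/12) = 1.448 × 1.052674 = 1.5243
Value of long forward = (F − K)·e^(−rT) = (1.5243 − 1.443) · e^(−0.0319·14/12)
= 0.0813 × 0.963467 = 0.078
Short position value = −(long value) = -$0.078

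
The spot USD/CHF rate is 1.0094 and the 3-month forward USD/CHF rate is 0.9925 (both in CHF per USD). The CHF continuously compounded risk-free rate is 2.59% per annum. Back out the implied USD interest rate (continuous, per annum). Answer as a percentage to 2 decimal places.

F = S·e^((r_CHF − r_USD)T) ⇒ r_USD = r_CHF − ln(F/S)/T
ln(0.9925/1.0094) = -0.016884; /(3/12) = -0.067536
r_USD = 0.0259 + 0.067536 = 0.093436
r_USD = 9.34%

9.34%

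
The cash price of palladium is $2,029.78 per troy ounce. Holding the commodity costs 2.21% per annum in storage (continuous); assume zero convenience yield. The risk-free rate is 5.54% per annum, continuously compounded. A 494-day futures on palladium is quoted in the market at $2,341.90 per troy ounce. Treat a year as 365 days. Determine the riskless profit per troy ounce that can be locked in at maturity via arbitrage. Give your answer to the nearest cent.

$87.65 per troy ounce

Fair futures: F* = S·e^(carry·T), with carry = (r + u) = 0.0554 + 0.0221 = 0.0775
F* = 2029.78 · e^(0.0775 × 494/365) = 2029.78 · e^0.10489041 = 2029.78 × 1.11058889 = $2254.2511
Market $2341.90 > fair $2254.2511: forward overpriced → cash-and-carry (buy spot, short the forward).
At maturity, profit = |F_mkt − F*| = |2341.90 − 2254.2511| = $87.65 per troy ounce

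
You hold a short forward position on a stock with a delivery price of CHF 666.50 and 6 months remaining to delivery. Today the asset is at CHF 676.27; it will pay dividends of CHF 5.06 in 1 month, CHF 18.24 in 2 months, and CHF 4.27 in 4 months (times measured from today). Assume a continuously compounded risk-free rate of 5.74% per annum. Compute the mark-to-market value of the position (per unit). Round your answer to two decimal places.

PV(remaining dividends) I = 5.06·e^(−0.0574·1/12) + 18.24·e^(−0.0574·2/12) + 4.27·e^(−0.0574·4/12) = 27.2913
Current forward F = (S − I)·e^(rT) = (676.27 − 27.2913)·e^(0.0574·6/12) = 648.9787 × 1.029116 = 667.8744
Value (long) = (F − K)·e^(−rT) = (667.8744 − 666.50) × 0.971708 = 1.3355
Short position value = −(long value) = -CHF 1.34

-CHF 1.34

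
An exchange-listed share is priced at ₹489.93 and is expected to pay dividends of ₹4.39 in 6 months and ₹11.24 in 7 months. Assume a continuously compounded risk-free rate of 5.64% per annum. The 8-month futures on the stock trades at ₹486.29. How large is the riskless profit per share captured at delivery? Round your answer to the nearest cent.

PV(dividends) I = 4.39·e^(−0.0564·6/12) + 11.24·e^(−0.0564·7/12) = 15.1442
Fair futures F* = (S − I)·e^(rT) = (489.93 − 15.1442)·e^0.037600 = 474.7858 × 1.038316 = 492.9777
Market ₹486.29 < fair 492.9777: forward underpriced → reverse cash-and-carry (short the stock, invest proceeds at r, pay the dividends, go long the forward).
Profit at T = |F_mkt − F*| = |486.29 − 492.9777| = ₹6.69 per share

₹6.69 per share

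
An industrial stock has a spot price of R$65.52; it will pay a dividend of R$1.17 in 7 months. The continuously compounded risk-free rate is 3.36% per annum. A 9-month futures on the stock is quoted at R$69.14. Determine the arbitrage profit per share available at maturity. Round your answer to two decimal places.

PV(dividends) I = 1.17·e^(−0.0336·7/12) = 1.1473
Fair futures F* = (S − I)·e^(rT) = (65.52 − 1.1473)·e^0.025200 = 64.3727 × 1.025520 = 66.0155
Market R$69.14 > fair 66.0155: forward overpriced → cash-and-carry (borrow at r, buy the stock and collect the dividends, short the forward).
Profit at T = |F_mkt − F*| = |69.14 − 66.0155| = R$3.12 per share

R$3.12 per share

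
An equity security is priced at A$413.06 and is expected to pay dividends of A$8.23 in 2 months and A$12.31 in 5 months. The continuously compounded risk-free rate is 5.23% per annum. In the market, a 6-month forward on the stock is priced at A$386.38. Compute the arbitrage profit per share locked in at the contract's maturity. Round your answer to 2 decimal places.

PV(dividends) I = 8.23·e^(−0.0523·2/12) + 12.31·e^(−0.0523·5/12) = 20.2032
Fair forward F* = (S − I)·e^(rT) = (413.06 − 20.2032)·e^0.026150 = 392.8568 × 1.026495 = 403.2655
Market A$386.38 < fair 403.2655: forward underpriced → reverse cash-and-carry (short the stock, invest proceeds at r, pay the dividends, go long the forward).
Profit at T = |F_mkt − F*| = |386.38 − 403.2655| = A$16.89 per share

A$16.89 per share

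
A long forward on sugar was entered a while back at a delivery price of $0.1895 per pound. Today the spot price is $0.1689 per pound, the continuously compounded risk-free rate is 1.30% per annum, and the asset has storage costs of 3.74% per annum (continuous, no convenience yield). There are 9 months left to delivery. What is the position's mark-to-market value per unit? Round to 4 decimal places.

-$0.0140 per pound

Current fair forward for the remaining 9 months: F = S·e^((r + u)·T), (r + u) = 0.0130 + 0.0374 = 0.0504
F = 0.1689 · e^(0.0504 × 9/12) = 0.1689 × 1.038524 = 0.1754
Value of long forward = (F − K)·e^(−rT) = (0.1754 − 0.1895) · e^(−0.0130·9/12)
= -0.0141 × 0.990297 = -0.0140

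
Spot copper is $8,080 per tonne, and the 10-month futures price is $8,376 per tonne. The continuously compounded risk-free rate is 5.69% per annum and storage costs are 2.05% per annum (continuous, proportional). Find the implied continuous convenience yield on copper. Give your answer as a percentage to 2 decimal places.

3.42%

F = S·e^((r+u−y)T) ⇒ (r+u−y) = ln(F/S)/T
ln(8376/8080) = 0.035979; /T ⇒ 0.043175
y = r + u − ln(F/S)/T = 0.0569 + 0.0205 − 0.043175 = 0.034225
y = 3.42%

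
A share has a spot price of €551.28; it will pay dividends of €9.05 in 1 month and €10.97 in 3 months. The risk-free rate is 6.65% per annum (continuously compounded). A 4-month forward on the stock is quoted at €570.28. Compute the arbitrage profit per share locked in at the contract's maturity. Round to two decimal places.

€26.88 per share

PV(dividends) I = 9.05·e^(−0.0665·1/12) + 10.97·e^(−0.0665·3/12) = 19.7891
Fair forward F* = (S − I)·e^(rT) = (551.28 − 19.7891)·e^0.022167 = 531.4909 × 1.022415 = 543.4043
Market €570.28 > fair 543.4043: forward overpriced → cash-and-carry (borrow at r, buy the stock and collect the dividends, short the forward).
Profit at T = |F_mkt − F*| = |570.28 − 543.4043| = €26.88 per share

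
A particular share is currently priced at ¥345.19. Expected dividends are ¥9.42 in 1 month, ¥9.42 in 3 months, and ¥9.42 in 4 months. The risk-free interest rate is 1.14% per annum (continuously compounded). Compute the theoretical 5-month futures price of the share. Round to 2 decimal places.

PV(dividends) I = 9.42·e^(−0.0114·1/12) + 9.42·e^(−0.0114·3/12) + 9.42·e^(−0.0114·4/12)
I = 9.4111 + 9.3932 + 9.3843 = 28.1886
F = (S − I)·e^(rT) = (345.19 − 28.1886) · e^(0.0114·5/12)
= 317.0014 · e^0.004750 = 317.0014 × 1.004761 = ¥318.51

¥318.51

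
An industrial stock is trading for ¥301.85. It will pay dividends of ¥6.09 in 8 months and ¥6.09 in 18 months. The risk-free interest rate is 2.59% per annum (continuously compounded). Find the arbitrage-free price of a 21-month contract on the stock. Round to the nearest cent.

PV(dividends) I = 6.09·e^(−0.0259·8/12) + 6.09·e^(−0.0259·18/12)
I = 5.9857 + 5.8579 = 11.8436
F = (S − I)·e^(rT) = (301.85 − 11.8436) · e^(0.0259·21/12)
= 290.0064 · e^0.045325 = 290.0064 × 1.046368 = ¥303.45

¥303.45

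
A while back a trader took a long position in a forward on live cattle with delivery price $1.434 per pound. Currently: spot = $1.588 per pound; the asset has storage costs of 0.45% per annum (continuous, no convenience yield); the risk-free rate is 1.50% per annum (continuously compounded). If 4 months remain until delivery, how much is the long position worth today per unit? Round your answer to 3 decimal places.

Current fair forward for the remaining 4 months: F = S·e^((r + u)·T), (r + u) = 0.0150 + 0.0045 = 0.0195
F = 1.588 · e^(0.0195 × 4/12) = 1.588 × 1.006521 = 1.5984
Value of long forward = (F − K)·e^(−rT) = (1.5984 − 1.434) · e^(−0.0150·4/12)
= 0.1644 × 0.995012 = 0.164

$0.164 per pound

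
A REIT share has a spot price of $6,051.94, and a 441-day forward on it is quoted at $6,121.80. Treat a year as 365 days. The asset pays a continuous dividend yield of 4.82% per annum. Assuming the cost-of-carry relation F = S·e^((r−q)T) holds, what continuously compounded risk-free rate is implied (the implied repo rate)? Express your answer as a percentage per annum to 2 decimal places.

From F = S·e^((r−q)T): (r − q) = ln(F/S)/T
ln(6121.80/6051.94) = ln(1.011543) = 0.011477
(r − q) = 0.011477 / (441/365) = 0.009499
r = ln(F/S)/T + q = 0.009499 + 0.0482 = 0.057699
r = 5.77%

5.77%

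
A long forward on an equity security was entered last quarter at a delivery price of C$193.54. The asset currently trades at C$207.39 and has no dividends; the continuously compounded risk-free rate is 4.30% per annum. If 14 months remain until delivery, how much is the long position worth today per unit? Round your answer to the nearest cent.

Current fair forward for the remaining 14 months: F = S·e^(r·T), r = 0.0430
F = 207.39 · e^(0.0430 × 14/12) = 207.39 × 1.051446 = 218.0594
Value of long forward = (F − K)·e^(−rT) = (218.0594 − 193.54) · e^(−0.0430·14/12)
= 24.5194 × 0.951071 = 23.32

C$23.32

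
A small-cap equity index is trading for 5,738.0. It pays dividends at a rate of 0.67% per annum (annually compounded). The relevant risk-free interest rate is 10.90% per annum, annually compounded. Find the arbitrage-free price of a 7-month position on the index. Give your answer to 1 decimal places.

6,071.3

F = S · (1+r)^T / (1+q)^T
= 5738.0 × 1.062209 / 1.003903 = 5738.0 × 1.058079
F = 6,071.3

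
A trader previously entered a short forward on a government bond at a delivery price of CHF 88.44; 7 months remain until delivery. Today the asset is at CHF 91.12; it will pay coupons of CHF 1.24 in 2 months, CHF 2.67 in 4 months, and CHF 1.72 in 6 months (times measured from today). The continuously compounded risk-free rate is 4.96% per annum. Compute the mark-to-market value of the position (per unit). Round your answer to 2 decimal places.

CHF 0.33

PV(remaining coupons) I = 1.24·e^(−0.0496·2/12) + 2.67·e^(−0.0496·4/12) + 1.72·e^(−0.0496·6/12) = 5.5339
Current forward F = (S − I)·e^(rT) = (91.12 − 5.5339)·e^(0.0496·7/12) = 85.5861 × 1.029356 = 88.0986
Value (long) = (F − K)·e^(−rT) = (88.0986 − 88.44) × 0.971481 = -0.3317
Short position value = −(long value) = CHF 0.33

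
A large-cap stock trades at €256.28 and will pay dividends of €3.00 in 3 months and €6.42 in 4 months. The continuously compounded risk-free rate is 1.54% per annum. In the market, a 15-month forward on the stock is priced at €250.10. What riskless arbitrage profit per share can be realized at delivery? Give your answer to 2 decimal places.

€1.60 per share

PV(dividends) I = 3.00·e^(−0.0154·3/12) + 6.42·e^(−0.0154·4/12) = 9.3756
Fair forward F* = (S − I)·e^(rT) = (256.28 − 9.3756)·e^0.019250 = 246.9044 × 1.019436 = 251.7032
Market €250.10 < fair 251.7032: forward underpriced → reverse cash-and-carry (short the stock, invest proceeds at r, pay the dividends, go long the forward).
Profit at T = |F_mkt − F*| = |250.10 − 251.7032| = €1.60 per share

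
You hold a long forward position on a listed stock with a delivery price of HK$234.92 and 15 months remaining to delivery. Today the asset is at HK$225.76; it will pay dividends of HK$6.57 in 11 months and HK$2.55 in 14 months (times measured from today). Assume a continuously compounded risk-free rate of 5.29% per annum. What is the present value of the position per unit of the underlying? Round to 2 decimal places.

PV(remaining dividends) I = 6.57·e^(−0.0529·11/12) + 2.55·e^(−0.0529·14/12) = 8.6564
Current forward F = (S − I)·e^(rT) = (225.76 − 8.6564)·e^(0.0529·15/12) = 217.1036 × 1.068360 = 231.9448
Value (long) = (F − K)·e^(−rT) = (231.9448 − 234.92) × 0.936014 = -2.7848
Value = -HK$2.78

-HK$2.78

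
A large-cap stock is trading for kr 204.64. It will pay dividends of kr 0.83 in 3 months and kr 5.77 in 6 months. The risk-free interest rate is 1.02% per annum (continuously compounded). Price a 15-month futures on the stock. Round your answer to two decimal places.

kr 200.61

PV(dividends) I = 0.83·e^(−0.0102·3/12) + 5.77·e^(−0.0102·6/12)
I = 0.8279 + 5.7406 = 6.5685
F = (S − I)·e^(rT) = (204.64 − 6.5685) · e^(0.0102·15/12)
= 198.0715 · e^0.012750 = 198.0715 × 1.012832 = kr 200.61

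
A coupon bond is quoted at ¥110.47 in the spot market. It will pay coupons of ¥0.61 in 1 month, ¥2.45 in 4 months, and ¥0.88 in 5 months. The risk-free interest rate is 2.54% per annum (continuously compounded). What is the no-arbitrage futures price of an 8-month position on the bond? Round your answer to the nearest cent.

PV(coupons) I = 0.61·e^(−0.0254·1/12) + 2.45·e^(−0.0254·4/12) + 0.88·e^(−0.0254·5/12)
I = 0.6087 + 2.4293 + 0.8707 = 3.9087
F = (S − I)·e^(rT) = (110.47 − 3.9087) · e^(0.0254·8/12)
= 106.5613 · e^0.016933 = 106.5613 × 1.017077 = ¥108.38

¥108.38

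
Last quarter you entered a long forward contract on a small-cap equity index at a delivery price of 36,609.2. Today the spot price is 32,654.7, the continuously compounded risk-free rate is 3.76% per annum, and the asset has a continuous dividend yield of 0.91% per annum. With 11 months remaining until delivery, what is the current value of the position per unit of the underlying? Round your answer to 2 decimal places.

-2985.46

Current fair forward for the remaining 11 months: F = S·e^((r − q)·T), (r − q) = 0.0376 − 0.0091 = 0.0285
F = 32654.7 · e^(0.0285 × 11/12) = 32654.7 × 1.02646925 = 33519.0454
Value of long forward = (F − K)·e^(−rT) = (33519.0454 − 36609.2) · e^(−0.0376·11/12)
= -3090.1546 × 0.96612054 = -2985.46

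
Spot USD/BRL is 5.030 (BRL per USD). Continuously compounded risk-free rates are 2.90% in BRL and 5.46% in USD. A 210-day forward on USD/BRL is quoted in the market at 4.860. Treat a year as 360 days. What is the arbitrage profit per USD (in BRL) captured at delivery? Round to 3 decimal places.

0.095 per USD (in BRL)

Fair forward: F* = S·e^(carry·T), with carry = (r_BRL − r_USD) = 0.0290 − 0.0546 = -0.0256
F* = 5.030 · e^(-0.0256 × 210/360) = 5.030 · e^-0.014933 = 5.030 × 0.985178 = 4.9554
Market 4.860 < fair 4.9554: forward underpriced → reverse cash-and-carry (short spot, go long the forward).
At maturity, profit = |F_mkt − F*| = |4.860 − 4.9554| = 0.095 per USD (in BRL)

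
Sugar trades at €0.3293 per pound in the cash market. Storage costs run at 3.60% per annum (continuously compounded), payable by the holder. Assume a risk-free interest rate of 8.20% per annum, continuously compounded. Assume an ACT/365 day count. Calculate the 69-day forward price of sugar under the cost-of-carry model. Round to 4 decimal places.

€0.3367 per pound

Net carry = r + u − y = 0.0820 + 0.0360 − 0.0000 = 0.1180
F = S·e^((r+u−y)T) = 0.3293 · e^(0.1180 × 69/365) = 0.3293 · e^0.022307
= 0.3293 × 1.022558 = €0.3367 per pound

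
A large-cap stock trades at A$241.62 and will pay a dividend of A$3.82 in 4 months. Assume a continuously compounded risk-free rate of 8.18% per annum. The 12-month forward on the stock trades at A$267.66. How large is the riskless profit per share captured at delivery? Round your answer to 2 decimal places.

A$9.48 per share

PV(dividends) I = 3.82·e^(−0.0818·4/12) = 3.7172
Fair forward F* = (S − I)·e^(rT) = (241.62 − 3.7172)·e^0.081800 = 237.9028 × 1.085239 = 258.1814
Market A$267.66 > fair 258.1814: forward overpriced → cash-and-carry (borrow at r, buy the stock and collect the dividends, short the forward).
Profit at T = |F_mkt − F*| = |267.66 − 258.1814| = A$9.48 per share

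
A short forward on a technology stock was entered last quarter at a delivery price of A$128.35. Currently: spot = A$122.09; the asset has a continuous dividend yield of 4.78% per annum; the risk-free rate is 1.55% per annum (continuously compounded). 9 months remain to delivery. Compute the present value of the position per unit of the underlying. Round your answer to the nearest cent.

Current fair forward for the remaining 9 months: F = S·e^((r − q)·T), (r − q) = 0.0155 − 0.0478 = -0.0323
F = 122.09 · e^(-0.0323 × 9/12) = 122.09 × 0.976066 = 119.1679
Value of long forward = (F − K)·e^(−rT) = (119.1679 − 128.35) · e^(−0.0155·9/12)
= -9.1821 × 0.988442 = -9.08
Short position value = −(long value) = A$9.08

A$9.08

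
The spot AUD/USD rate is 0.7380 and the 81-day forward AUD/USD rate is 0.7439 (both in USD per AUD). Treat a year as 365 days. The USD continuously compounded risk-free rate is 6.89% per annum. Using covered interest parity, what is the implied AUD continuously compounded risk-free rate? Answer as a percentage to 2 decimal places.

3.30%

F = S·e^((r_USD − r_AUD)T) ⇒ r_AUD = r_USD − ln(F/S)/T
ln(0.7439/0.7380) = 0.007963; /(81/365) = 0.035883
r_AUD = 0.0689 − 0.035883 = 0.033017
r_AUD = 3.30%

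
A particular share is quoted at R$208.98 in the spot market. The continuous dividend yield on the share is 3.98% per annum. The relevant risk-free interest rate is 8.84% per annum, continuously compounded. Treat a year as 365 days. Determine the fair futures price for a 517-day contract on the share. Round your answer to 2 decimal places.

F = S·e^((r − q)T) = 208.98 · e^((0.0884 − 0.0398) × 517/365)
= 208.98 · e^0.068839 = 208.98 × 1.071264
F = R$223.87

R$223.87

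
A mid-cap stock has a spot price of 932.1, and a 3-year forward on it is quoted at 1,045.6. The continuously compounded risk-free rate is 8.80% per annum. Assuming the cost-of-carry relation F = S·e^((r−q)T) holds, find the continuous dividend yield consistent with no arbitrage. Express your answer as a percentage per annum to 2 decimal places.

From F = S·e^((r−q)T): (r − q) = ln(F/S)/T
ln(1045.6/932.1) = ln(1.121768) = 0.114906
(r − q) = 0.114906 / (3) = 0.038302
q = r − ln(F/S)/T = 0.0880 − 0.038302 = 0.049698
q = 4.97%

4.97%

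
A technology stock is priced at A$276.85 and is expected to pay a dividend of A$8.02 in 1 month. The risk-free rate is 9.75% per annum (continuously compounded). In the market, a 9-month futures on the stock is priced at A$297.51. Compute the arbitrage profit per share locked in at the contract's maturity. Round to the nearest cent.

A$8.22 per share

PV(dividends) I = 8.02·e^(−0.0975·1/12) = 7.9551
Fair futures F* = (S − I)·e^(rT) = (276.85 − 7.9551)·e^0.073125 = 268.8949 × 1.075865 = 289.2946
Market A$297.51 > fair 289.2946: forward overpriced → cash-and-carry (borrow at r, buy the stock and collect the dividends, short the forward).
Profit at T = |F_mkt − F*| = |297.51 − 289.2946| = A$8.22 per share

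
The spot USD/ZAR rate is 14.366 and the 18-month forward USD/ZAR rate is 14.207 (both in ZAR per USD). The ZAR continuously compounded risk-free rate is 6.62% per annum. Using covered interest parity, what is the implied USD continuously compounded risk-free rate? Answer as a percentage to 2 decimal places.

7.36%

F = S·e^((r_ZAR − r_USD)T) ⇒ r_USD = r_ZAR − ln(F/S)/T
ln(14.207/14.366) = -0.011130; /(18/12) = -0.007420
r_USD = 0.0662 + 0.007420 = 0.073620
r_USD = 7.36%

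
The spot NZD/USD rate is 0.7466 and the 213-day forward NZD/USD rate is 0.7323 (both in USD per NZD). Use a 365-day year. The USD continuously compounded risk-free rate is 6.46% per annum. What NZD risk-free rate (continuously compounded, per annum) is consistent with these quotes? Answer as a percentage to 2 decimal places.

F = S·e^((r_USD − r_NZD)T) ⇒ r_NZD = r_USD − ln(F/S)/T
ln(0.7323/0.7466) = -0.019339; /(213/365) = -0.033140
r_NZD = 0.0646 + 0.033140 = 0.097740
r_NZD = 9.77%

9.77%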